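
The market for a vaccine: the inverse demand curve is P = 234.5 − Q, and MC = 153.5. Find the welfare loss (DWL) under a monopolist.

DWL = 820.125

Under competition P = MC = 153.5, so Q = (234.5 − 153.5)/1 = 81.
The monopolist equates marginal revenue to marginal cost: 234.5 − 2Q = 153.5, so Q = 40.5. From demand, P = 194.
DWL is the triangle between Q = 40.5 and Q = 81: ½·(81 − 40.5)·(194 − 153.5) = 820.125.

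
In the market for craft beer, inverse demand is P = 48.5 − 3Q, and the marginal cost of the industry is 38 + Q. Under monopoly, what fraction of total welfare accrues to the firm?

PS/TS = 0.7

A monopolist chooses Q where MR = MC. MR = 48.5 − 6Q; setting this equal to 38 + Q gives Q = 1.5 and P = 44.
CS = ½·(48.5 − 44)·1.5 = 3.375.
PS = P·Q − VC(Q) = 44·1.5 − (38·1.5 + ½·1·1.5²) = 7.875.
Share captured = PS/TS = 7.875/11.25 = 0.7.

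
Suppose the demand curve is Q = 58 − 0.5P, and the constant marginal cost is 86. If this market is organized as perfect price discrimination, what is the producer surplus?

Inverting demand: P = 116 − 2Q.
Under first-degree price discrimination the firm charges each unit its demand price and produces up to where P = MC, i.e. Q = 15. Consumer surplus is zero; producer surplus equals total surplus.
PS = ½·(116 − 86)·15 = 225.

PS = 225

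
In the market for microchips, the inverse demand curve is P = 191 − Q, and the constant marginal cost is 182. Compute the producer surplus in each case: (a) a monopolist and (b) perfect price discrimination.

Monopoly: PS = 20.25; Perfect PD: PS = 40.5

Monopoly sets MR = MC: 191 − 2Q = 182 ⇒ Q = 4.5, P = 191 − 4.5 = 186.5.
PS = (186.5 − 182)·4.5 = 20.25.
A perfectly discriminating monopolist sells every unit with P(Q) ≥ MC(Q), so output equals the competitive quantity Q = 9. Each buyer pays their reservation price, so CS = 0 and the firm captures all surplus.
PS = ½·(191 − 182)·9 = 40.5.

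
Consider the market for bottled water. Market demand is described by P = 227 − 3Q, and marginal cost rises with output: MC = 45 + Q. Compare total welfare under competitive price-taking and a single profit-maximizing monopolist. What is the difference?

Under competition P = MC: 227 − 3Q = 45 + Q ⇒ Q = 45.5, P = 90.5.
CS = ½·(227 − 90.5)·45.5 = 3105.375; PS = (90.5·45.5 − 45·45.5 − ½·1·45.5²) = 1035.125; TS = 4140.5.
The monopolist equates marginal revenue to marginal cost: 227 − 6Q = 45 + Q, so Q = 26. From demand, P = 149.
CS = ½·(227 − 149)·26 = 1014; PS = (149·26 − 45·26 − ½·1·26²) = 2366; TS = 3380.
Change in total welfare: 3380 − 4140.5 = −760.5.

TS falls by 760.5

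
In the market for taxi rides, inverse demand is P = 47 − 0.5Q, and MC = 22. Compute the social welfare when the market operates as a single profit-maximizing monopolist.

A monopolist chooses Q where MR = MC. MR = 47 − Q; setting this equal to 22 gives Q = 25 and P = 34.5.
CS = ½·(47 − 34.5)·25 = 156.25; PS = (34.5 − 22)·25 = 312.5; TS = 468.75.

TS = 468.75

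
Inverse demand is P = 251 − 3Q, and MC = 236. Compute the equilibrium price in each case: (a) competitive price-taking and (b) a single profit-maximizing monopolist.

Under competition P = MC = 236, so Q = (251 − 236)/3 = 5.
Monopoly sets MR = MC: 251 − 6Q = 236 ⇒ Q = 2.5, P = 251 − 3·2.5 = 243.5.

Competition: P = 236; Monopoly: P = 243.5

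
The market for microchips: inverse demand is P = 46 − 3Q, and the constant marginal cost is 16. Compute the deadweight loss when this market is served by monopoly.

DWL = 37.5

Under competition P = MC = 16, so Q = (46 − 16)/3 = 10.
Monopoly sets MR = MC: 46 − 6Q = 16 ⇒ Q = 5, P = 46 − 3·5 = 31.
DWL is the triangle between Q = 5 and Q = 10: ½·(10 − 5)·(31 − 16) = 37.5.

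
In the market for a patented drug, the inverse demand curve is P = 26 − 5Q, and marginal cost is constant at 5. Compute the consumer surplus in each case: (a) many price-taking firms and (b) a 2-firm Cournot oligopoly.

Competition: CS = 44.1; Cournot: CS = 19.6

Perfect competition: P = MC = 5, so 26 − 5Q = 5 and Q = 4.2.
CS = ½·(26 − 5)·4.2 = 44.1.
In a 2-firm Cournot equilibrium, symmetry and the first-order condition give q = (26 − 5)/(15) = 1.4. So Q = 2.8 and P = 12.
CS = ½·(26 − 12)·2.8 = 19.6.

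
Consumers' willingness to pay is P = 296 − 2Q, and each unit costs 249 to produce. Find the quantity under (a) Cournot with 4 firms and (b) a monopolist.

Cournot: Q = 18.8; Monopoly: Q = 11.75

With 4 symmetric Cournot firms, each firm's FOC gives 296 − 10q = 249, so q = 4.7, Q = 4·4.7 = 18.8, and P = 258.4.
Monopoly sets MR = MC: 296 − 4Q = 249 ⇒ Q = 11.75, P = 296 − 2·11.75 = 272.5.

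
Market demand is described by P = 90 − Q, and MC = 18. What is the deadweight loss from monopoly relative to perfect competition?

Competitive firms price at marginal cost: P = 18, giving Q = 72.
Monopoly sets MR = MC: 90 − 2Q = 18 ⇒ Q = 36, P = 90 − 36 = 54.
DWL is the triangle between Q = 36 and Q = 72: ½·(72 − 36)·(54 − 18) = 648.

DWL = 648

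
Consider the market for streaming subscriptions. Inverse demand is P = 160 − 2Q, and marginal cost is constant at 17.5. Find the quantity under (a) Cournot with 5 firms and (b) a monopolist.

Cournot: Q = 59.375; Monopoly: Q = 35.625

With 5 symmetric Cournot firms, each firm's FOC gives 160 − 12q = 17.5, so q = 11.875, Q = 5·11.875 = 59.375, and P = 41.25.
A monopolist chooses Q where MR = MC. MR = 160 − 4Q; setting this equal to 17.5 gives Q = 35.625 and P = 88.75.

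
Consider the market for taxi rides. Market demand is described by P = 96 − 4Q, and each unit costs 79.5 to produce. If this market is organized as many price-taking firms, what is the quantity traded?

Q = 4.125

Under competition P = MC = 79.5, so Q = (96 − 79.5)/4 = 4.125.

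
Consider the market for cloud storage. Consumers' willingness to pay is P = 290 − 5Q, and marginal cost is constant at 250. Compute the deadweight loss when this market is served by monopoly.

Competitive firms price at marginal cost: P = 250, giving Q = 8.
Monopoly sets MR = MC: 290 − 10Q = 250 ⇒ Q = 4, P = 290 − 5·4 = 270.
DWL is the triangle between Q = 4 and Q = 8: ½·(8 − 4)·(270 − 250) = 40.

DWL = 40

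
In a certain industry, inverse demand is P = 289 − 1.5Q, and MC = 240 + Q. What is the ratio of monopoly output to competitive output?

Q_m/Q_c = 0.625

The monopolist equates marginal revenue to marginal cost: 289 − 3Q = 240 + Q, so Q = 12.25. From demand, P = 270.625.
Competitive equilibrium sets price equal to marginal cost: 289 − 1.5Q = 240 + Q, so Q = 19.6 and P = 259.6.
Ratio Q_m/Q_c = 12.25/19.6 = 0.625.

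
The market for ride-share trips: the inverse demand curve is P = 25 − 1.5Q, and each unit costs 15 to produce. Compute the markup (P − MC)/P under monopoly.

Lerner index = 0.25

The monopolist equates marginal revenue to marginal cost: 25 − 3Q = 15, so Q = 10/3. From demand, P = 20.
Lerner index = (P − MC)/P = (20 − 15)/20 = 0.25.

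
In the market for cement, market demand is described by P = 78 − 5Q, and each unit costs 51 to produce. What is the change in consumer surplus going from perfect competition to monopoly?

CS falls by 54.675

Perfect competition: P = MC = 51, so 78 − 5Q = 51 and Q = 5.4.
CS = ½·(78 − 51)·5.4 = 72.9.
A monopolist chooses Q where MR = MC. MR = 78 − 10Q; setting this equal to 51 gives Q = 2.7 and P = 64.5.
CS = ½·(78 − 64.5)·2.7 = 18.225.
Change in consumer surplus: 18.225 − 72.9 = −54.675.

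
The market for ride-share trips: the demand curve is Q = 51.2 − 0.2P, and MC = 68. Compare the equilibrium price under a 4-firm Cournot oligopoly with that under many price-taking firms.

Inverting demand: P = 256 − 5Q.
In a 4-firm Cournot equilibrium, symmetry and the first-order condition give q = (256 − 68)/(25) = 7.52. So Q = 30.08 and P = 105.6.
Under competition P = MC = 68, so Q = (256 − 68)/5 = 37.6.

Cournot: P = 105.6; Competition: P = 68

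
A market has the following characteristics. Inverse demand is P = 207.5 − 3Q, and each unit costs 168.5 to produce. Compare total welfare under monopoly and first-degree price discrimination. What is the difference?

A monopolist chooses Q where MR = MC. MR = 207.5 − 6Q; setting this equal to 168.5 gives Q = 6.5 and P = 188.
CS = ½·(207.5 − 188)·6.5 = 63.375; PS = (188 − 168.5)·6.5 = 126.75; TS = 190.125.
With perfect price discrimination, output is the efficient level Q = 13 (where demand meets MC), but every buyer pays their willingness to pay: CS = 0 and PS = total surplus.
TS = 253.5 (equal to competitive TS).
Change in total welfare: 253.5 − 190.125 = 63.375.

Total welfare rises by 63.375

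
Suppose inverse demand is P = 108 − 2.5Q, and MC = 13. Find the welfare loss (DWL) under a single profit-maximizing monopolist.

Perfect competition: P = MC = 13, so 108 − 2.5Q = 13 and Q = 38.
A monopolist chooses Q where MR = MC. MR = 108 − 5Q; setting this equal to 13 gives Q = 19 and P = 60.5.
DWL is the triangle between Q = 19 and Q = 38: ½·(38 − 19)·(60.5 − 13) = 451.25.

DWL = 451.25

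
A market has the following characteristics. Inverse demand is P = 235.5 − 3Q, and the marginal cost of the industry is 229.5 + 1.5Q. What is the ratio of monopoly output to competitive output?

A monopolist chooses Q where MR = MC. MR = 235.5 − 6Q; setting this equal to 229.5 + 1.5Q gives Q = 0.8 and P = 233.1.
Under competition P = MC: 235.5 − 3Q = 229.5 + 1.5Q ⇒ Q = 4/3, P = 231.5.
Ratio Q_m/Q_c = 0.8/(4/3) = 0.6.

Q_m/Q_c = 0.6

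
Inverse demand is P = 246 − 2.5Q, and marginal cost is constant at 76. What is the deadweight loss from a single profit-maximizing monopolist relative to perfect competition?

DWL = 1445

Competitive firms price at marginal cost: P = 76, giving Q = 68.
Monopoly sets MR = MC: 246 − 5Q = 76 ⇒ Q = 34, P = 246 − 2.5·34 = 161.
DWL is the triangle between Q = 34 and Q = 68: ½·(68 − 34)·(161 − 76) = 1445.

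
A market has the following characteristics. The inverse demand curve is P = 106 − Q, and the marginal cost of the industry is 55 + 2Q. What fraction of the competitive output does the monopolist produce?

Q_m/Q_c = 0.75

Monopoly sets MR = MC: 106 − 2Q = 55 + 2Q ⇒ Q = 12.75, P = 106 − 12.75 = 93.25.
Competitive equilibrium sets price equal to marginal cost: 106 − Q = 55 + 2Q, so Q = 17 and P = 89.
Ratio Q_m/Q_c = 12.75/17 = 0.75.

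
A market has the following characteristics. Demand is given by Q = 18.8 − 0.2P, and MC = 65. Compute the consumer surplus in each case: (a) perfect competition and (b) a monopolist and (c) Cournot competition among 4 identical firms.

Inverting demand: P = 94 − 5Q.
Perfect competition: P = MC = 65, so 94 − 5Q = 65 and Q = 5.8.
CS = ½·(94 − 65)·5.8 = 84.1.
The monopolist equates marginal revenue to marginal cost: 94 − 10Q = 65, so Q = 2.9. From demand, P = 79.5.
CS = ½·(94 − 79.5)·2.9 = 21.025.
In a 4-firm Cournot equilibrium, symmetry and the first-order condition give q = (94 − 65)/(25) = 1.16. So Q = 4.64 and P = 70.8.
CS = ½·(94 − 70.8)·4.64 = 53.824.

Competition: CS = 84.1; Monopoly: CS = 21.025; Cournot: CS = 53.824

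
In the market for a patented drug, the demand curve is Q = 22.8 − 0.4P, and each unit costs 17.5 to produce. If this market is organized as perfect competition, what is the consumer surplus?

CS = 312.05

Inverting demand: P = 57 − 2.5Q.
Under competition P = MC = 17.5, so Q = (57 − 17.5)/2.5 = 15.8.
CS = ½·(57 − 17.5)·15.8 = 312.05.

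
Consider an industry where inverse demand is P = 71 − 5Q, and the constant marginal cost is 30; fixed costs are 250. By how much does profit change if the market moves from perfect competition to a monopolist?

Under competition P = MC = 30, so Q = (71 − 30)/5 = 8.2.
Profit = (30 − 30)·8.2 − 250 = −250.
Monopoly sets MR = MC: 71 − 10Q = 30 ⇒ Q = 4.1, P = 71 − 5·4.1 = 50.5.
Profit = (50.5 − 30)·4.1 − 250 = −165.95.
Change in profit: −165.95 − −250 = 84.05.

π rises by 84.05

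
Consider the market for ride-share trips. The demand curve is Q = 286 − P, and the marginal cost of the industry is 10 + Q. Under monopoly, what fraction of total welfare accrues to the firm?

Inverting demand: P = 286 − Q.
The monopolist equates marginal revenue to marginal cost: 286 − 2Q = 10 + Q, so Q = 92. From demand, P = 194.
CS = ½·(286 − 194)·92 = 4232.
PS = P·Q − VC(Q) = 194·92 − (10·92 + ½·1·92²) = 12696.
Share captured = PS/TS = 12696/16928 = 0.75.

PS/TS = 0.75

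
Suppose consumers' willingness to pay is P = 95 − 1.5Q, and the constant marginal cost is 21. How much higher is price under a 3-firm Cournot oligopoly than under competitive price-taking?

Perfect competition: P = MC = 21, so 95 − 1.5Q = 21 and Q = 148/3.
In a 3-firm Cournot equilibrium, symmetry and the first-order condition give q = (95 − 21)/(6) = 37/3. So Q = 37 and P = 39.5.
Change in price: 39.5 − 21 = 18.5.

Price rises by 18.5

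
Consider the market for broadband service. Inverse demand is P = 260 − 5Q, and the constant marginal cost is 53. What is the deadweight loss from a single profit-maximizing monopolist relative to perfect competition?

DWL = 1071.225

Under competition P = MC = 53, so Q = (260 − 53)/5 = 41.4.
A monopolist chooses Q where MR = MC. MR = 260 − 10Q; setting this equal to 53 gives Q = 20.7 and P = 156.5.
DWL is the triangle between Q = 20.7 and Q = 41.4: ½·(41.4 − 20.7)·(156.5 − 53) = 1071.225.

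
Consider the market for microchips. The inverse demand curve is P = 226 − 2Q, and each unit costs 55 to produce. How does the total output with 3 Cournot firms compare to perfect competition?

Cournot with 3 identical firms: the symmetric best-response condition is 226 − 8q = 55. Each firm produces q = 21.375, total output Q = 64.125, price P = 97.75.
Perfect competition: P = MC = 55, so 226 − 2Q = 55 and Q = 85.5.

Cournot: Q = 64.125; Competition: Q = 85.5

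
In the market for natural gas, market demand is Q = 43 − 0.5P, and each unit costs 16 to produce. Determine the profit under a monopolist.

Inverting demand: P = 86 − 2Q.
The monopolist equates marginal revenue to marginal cost: 86 − 4Q = 16, so Q = 17.5. From demand, P = 51.
Profit = (51 − 16)·17.5 = 612.5.

Profit = 612.5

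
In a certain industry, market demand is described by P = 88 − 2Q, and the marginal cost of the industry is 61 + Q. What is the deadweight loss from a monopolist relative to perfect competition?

DWL = 19.44

Under competition P = MC: 88 − 2Q = 61 + Q ⇒ Q = 9, P = 70.
A monopolist chooses Q where MR = MC. MR = 88 − 4Q; setting this equal to 61 + Q gives Q = 5.4 and P = 77.2.
CS = ½·(88 − 70)·9 = 81; PS = (70·9 − 61·9 − ½·1·9²) = 40.5; TS = 121.5.
CS = ½·(88 − 77.2)·5.4 = 29.16; PS = (77.2·5.4 − 61·5.4 − ½·1·5.4²) = 72.9; TS = 102.06.
DWL = 121.5 − 102.06 = 19.44.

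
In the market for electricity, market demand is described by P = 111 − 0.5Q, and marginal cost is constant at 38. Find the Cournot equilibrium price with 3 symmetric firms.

Cournot with 3 identical firms: the symmetric best-response condition is 111 − 2q = 38. Each firm produces q = 36.5, total output Q = 109.5, price P = 56.25.

P = 56.25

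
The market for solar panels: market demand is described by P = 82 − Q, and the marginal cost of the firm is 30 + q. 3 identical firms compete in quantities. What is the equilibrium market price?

P = 50.8

With 3 symmetric Cournot firms, each firm's FOC gives 82 − 4q = 30 + q, so q = 10.4, Q = 3·10.4 = 31.2, and P = 50.8.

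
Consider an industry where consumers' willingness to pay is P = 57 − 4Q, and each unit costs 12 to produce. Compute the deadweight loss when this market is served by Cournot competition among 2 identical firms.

DWL = 28.125

Competitive firms price at marginal cost: P = 12, giving Q = 11.25.
In a 2-firm Cournot equilibrium, symmetry and the first-order condition give q = (57 − 12)/(12) = 3.75. So Q = 7.5 and P = 27.
DWL is the triangle between Q = 7.5 and Q = 11.25: ½·(11.25 − 7.5)·(27 − 12) = 28.125.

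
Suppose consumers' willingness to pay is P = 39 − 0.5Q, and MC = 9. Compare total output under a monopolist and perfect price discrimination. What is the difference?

A monopolist chooses Q where MR = MC. MR = 39 − Q; setting this equal to 9 gives Q = 30 and P = 24.
With perfect price discrimination, output is the efficient level Q = 60 (where demand meets MC), but every buyer pays their willingness to pay: CS = 0 and PS = total surplus.
Change in total output: 60 − 30 = 30.

Q rises by 30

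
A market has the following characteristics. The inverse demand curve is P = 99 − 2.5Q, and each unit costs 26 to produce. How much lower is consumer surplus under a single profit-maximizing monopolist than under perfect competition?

Consumer surplus falls by 799.35

Perfect competition: P = MC = 26, so 99 − 2.5Q = 26 and Q = 29.2.
CS = ½·(99 − 26)·29.2 = 1065.8.
A monopolist chooses Q where MR = MC. MR = 99 − 5Q; setting this equal to 26 gives Q = 14.6 and P = 62.5.
CS = ½·(99 − 62.5)·14.6 = 266.45.
Change in consumer surplus: 266.45 − 1065.8 = −799.35.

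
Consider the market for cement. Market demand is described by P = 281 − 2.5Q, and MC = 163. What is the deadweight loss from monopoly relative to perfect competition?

Competitive firms price at marginal cost: P = 163, giving Q = 47.2.
Monopoly sets MR = MC: 281 − 5Q = 163 ⇒ Q = 23.6, P = 281 − 2.5·23.6 = 222.
DWL is the triangle between Q = 23.6 and Q = 47.2: ½·(47.2 − 23.6)·(222 − 163) = 696.2.

DWL = 696.2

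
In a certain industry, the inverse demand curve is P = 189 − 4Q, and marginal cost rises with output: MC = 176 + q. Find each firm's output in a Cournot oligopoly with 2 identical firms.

In a 2-firm Cournot equilibrium, symmetry and the first-order condition give q = (189 − 176)/(13) = 1. So Q = 2 and P = 181.

q_i = 1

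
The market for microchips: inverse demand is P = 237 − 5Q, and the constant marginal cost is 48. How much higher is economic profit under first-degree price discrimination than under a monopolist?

The monopolist equates marginal revenue to marginal cost: 237 − 10Q = 48, so Q = 18.9. From demand, P = 142.5.
Profit = (142.5 − 48)·18.9 = 1786.05.
With perfect price discrimination, output is the efficient level Q = 37.8 (where demand meets MC), but every buyer pays their willingness to pay: CS = 0 and PS = total surplus.
PS equals the full surplus area, 3572.1. Profit = 3572.1 = 3572.1.
Change in economic profit: 3572.1 − 1786.05 = 1786.05.

Economic profit rises by 1786.05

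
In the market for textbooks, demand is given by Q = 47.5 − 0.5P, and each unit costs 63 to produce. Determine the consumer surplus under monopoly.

CS = 64

Inverting demand: P = 95 − 2Q.
The monopolist equates marginal revenue to marginal cost: 95 − 4Q = 63, so Q = 8. From demand, P = 79.
CS = ½·(95 − 79)·8 = 64.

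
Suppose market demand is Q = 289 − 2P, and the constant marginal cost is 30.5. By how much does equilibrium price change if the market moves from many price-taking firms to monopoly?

Inverting demand: P = 144.5 − 0.5Q.
Perfect competition: P = MC = 30.5, so 144.5 − 0.5Q = 30.5 and Q = 228.
A monopolist chooses Q where MR = MC. MR = 144.5 − Q; setting this equal to 30.5 gives Q = 114 and P = 87.5.
Change in equilibrium price: 87.5 − 30.5 = 57.

Equilibrium price rises by 57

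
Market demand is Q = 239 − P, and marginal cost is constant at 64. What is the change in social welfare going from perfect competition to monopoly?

TS falls by 3828.125

Inverting demand: P = 239 − Q.
Perfect competition: P = MC = 64, so 239 − Q = 64 and Q = 175.
CS = ½·(239 − 64)·175 = 15312.5; PS = (64 − 64)·175 = 0; TS = 15312.5.
Monopoly sets MR = MC: 239 − 2Q = 64 ⇒ Q = 87.5, P = 239 − 87.5 = 151.5.
CS = ½·(239 − 151.5)·87.5 = 3828.125; PS = (151.5 − 64)·87.5 = 7656.25; TS = 11484.375.
Change in social welfare: 11484.375 − 15312.5 = −3828.125.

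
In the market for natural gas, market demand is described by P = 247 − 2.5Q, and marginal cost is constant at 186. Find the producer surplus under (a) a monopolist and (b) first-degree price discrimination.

Monopoly: PS = 372.1; Perfect PD: PS = 744.2

A monopolist chooses Q where MR = MC. MR = 247 − 5Q; setting this equal to 186 gives Q = 12.2 and P = 216.5.
PS = (216.5 − 186)·12.2 = 372.1.
A perfectly discriminating monopolist sells every unit with P(Q) ≥ MC(Q), so output equals the competitive quantity Q = 24.4. Each buyer pays their reservation price, so CS = 0 and the firm captures all surplus.
PS = ½·(247 − 186)·24.4 = 744.2.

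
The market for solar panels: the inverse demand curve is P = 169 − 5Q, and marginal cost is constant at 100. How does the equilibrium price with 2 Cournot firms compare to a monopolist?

Cournot: P = 123; Monopoly: P = 134.5

In a 2-firm Cournot equilibrium, symmetry and the first-order condition give q = (169 − 100)/(15) = 4.6. So Q = 9.2 and P = 123.
A monopolist chooses Q where MR = MC. MR = 169 − 10Q; setting this equal to 100 gives Q = 6.9 and P = 134.5.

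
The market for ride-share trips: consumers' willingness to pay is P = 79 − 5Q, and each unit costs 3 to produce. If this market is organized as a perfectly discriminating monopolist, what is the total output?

Q = 15.2

Under first-degree price discrimination the firm charges each unit its demand price and produces up to where P = MC, i.e. Q = 15.2. Consumer surplus is zero; producer surplus equals total surplus.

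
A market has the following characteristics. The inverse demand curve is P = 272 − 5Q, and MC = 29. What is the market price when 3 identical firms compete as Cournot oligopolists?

In a 3-firm Cournot equilibrium, symmetry and the first-order condition give q = (272 − 29)/(20) = 12.15. So Q = 36.45 and P = 89.75.

P = 89.75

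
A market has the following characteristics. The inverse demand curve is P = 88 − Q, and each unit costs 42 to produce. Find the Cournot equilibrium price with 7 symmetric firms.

In a 7-firm Cournot equilibrium, symmetry and the first-order condition give q = (88 − 42)/(8) = 5.75. So Q = 40.25 and P = 47.75.

P = 47.75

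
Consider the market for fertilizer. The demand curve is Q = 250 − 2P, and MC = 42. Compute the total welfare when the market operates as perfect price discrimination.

TS = 6889

Inverting demand: P = 125 − 0.5Q.
Under first-degree price discrimination the firm charges each unit its demand price and produces up to where P = MC, i.e. Q = 166. Consumer surplus is zero; producer surplus equals total surplus.
TS = 6889 (equal to competitive TS).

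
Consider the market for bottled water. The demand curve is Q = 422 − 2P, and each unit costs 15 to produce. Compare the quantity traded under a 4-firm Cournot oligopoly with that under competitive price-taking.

Cournot: Q = 313.6; Competition: Q = 392

Inverting demand: P = 211 − 0.5Q.
With 4 symmetric Cournot firms, each firm's FOC gives 211 − 2.5q = 15, so q = 78.4, Q = 4·78.4 = 313.6, and P = 54.2.
Competitive firms price at marginal cost: P = 15, giving Q = 392.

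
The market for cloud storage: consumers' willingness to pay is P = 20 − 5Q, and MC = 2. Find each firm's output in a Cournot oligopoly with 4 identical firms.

In a 4-firm Cournot equilibrium, symmetry and the first-order condition give q = (20 − 2)/(25) = 0.72. So Q = 2.88 and P = 5.6.

q_i = 0.72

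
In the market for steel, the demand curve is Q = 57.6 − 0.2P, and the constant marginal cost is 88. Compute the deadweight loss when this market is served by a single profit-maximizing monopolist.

Inverting demand: P = 288 − 5Q.
Perfect competition: P = MC = 88, so 288 − 5Q = 88 and Q = 40.
The monopolist equates marginal revenue to marginal cost: 288 − 10Q = 88, so Q = 20. From demand, P = 188.
DWL is the triangle between Q = 20 and Q = 40: ½·(40 − 20)·(188 − 88) = 1000.

DWL = 1000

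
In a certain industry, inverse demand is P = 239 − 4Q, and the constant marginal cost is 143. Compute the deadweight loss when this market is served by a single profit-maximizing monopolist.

Competitive firms price at marginal cost: P = 143, giving Q = 24.
A monopolist chooses Q where MR = MC. MR = 239 − 8Q; setting this equal to 143 gives Q = 12 and P = 191.
DWL is the triangle between Q = 12 and Q = 24: ½·(24 − 12)·(191 − 143) = 288.

DWL = 288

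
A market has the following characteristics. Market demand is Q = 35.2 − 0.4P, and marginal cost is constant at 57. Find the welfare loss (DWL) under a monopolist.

DWL = 48.05

Inverting demand: P = 88 − 2.5Q.
Under competition P = MC = 57, so Q = (88 − 57)/2.5 = 12.4.
The monopolist equates marginal revenue to marginal cost: 88 − 5Q = 57, so Q = 6.2. From demand, P = 72.5.
DWL is the triangle between Q = 6.2 and Q = 12.4: ½·(12.4 − 6.2)·(72.5 − 57) = 48.05.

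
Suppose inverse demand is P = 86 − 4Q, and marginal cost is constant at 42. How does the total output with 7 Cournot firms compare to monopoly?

Cournot: Q = 9.625; Monopoly: Q = 5.5

In a 7-firm Cournot equilibrium, symmetry and the first-order condition give q = (86 − 42)/(32) = 1.375. So Q = 9.625 and P = 47.5.
Monopoly sets MR = MC: 86 − 8Q = 42 ⇒ Q = 5.5, P = 86 − 4·5.5 = 64.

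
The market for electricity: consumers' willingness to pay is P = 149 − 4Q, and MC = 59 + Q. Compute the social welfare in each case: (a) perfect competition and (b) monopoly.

Competitive equilibrium sets price equal to marginal cost: 149 − 4Q = 59 + Q, so Q = 18 and P = 77.
CS = ½·(149 − 77)·18 = 648; PS = (77·18 − 59·18 − ½·1·18²) = 162; TS = 810.
Monopoly sets MR = MC: 149 − 8Q = 59 + Q ⇒ Q = 10, P = 149 − 4·10 = 109.
CS = ½·(149 − 109)·10 = 200; PS = (109·10 − 59·10 − ½·1·10²) = 450; TS = 650.

Competition: TS = 810; Monopoly: TS = 650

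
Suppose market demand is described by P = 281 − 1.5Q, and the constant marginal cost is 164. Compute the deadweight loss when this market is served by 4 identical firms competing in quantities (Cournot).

DWL = 182.52

Competitive firms price at marginal cost: P = 164, giving Q = 78.
In a 4-firm Cournot equilibrium, symmetry and the first-order condition give q = (281 − 164)/(7.5) = 15.6. So Q = 62.4 and P = 187.4.
DWL is the triangle between Q = 62.4 and Q = 78: ½·(78 − 62.4)·(187.4 − 164) = 182.52.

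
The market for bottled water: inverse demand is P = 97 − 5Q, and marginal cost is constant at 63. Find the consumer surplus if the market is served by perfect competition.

Competitive firms price at marginal cost: P = 63, giving Q = 6.8.
CS = ½·(97 − 63)·6.8 = 115.6.

CS = 115.6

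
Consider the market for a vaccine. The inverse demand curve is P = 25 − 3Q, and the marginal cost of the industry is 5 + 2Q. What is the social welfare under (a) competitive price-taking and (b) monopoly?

Competitive equilibrium sets price equal to marginal cost: 25 − 3Q = 5 + 2Q, so Q = 4 and P = 13.
CS = ½·(25 − 13)·4 = 24; PS = (13·4 − 5·4 − ½·2·4²) = 16; TS = 40.
A monopolist chooses Q where MR = MC. MR = 25 − 6Q; setting this equal to 5 + 2Q gives Q = 2.5 and P = 17.5.
CS = ½·(25 − 17.5)·2.5 = 9.375; PS = (17.5·2.5 − 5·2.5 − ½·2·2.5²) = 25; TS = 34.375.

Competition: TS = 40; Monopoly: TS = 34.375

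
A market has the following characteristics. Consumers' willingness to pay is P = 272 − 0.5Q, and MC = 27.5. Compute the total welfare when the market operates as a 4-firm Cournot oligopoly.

Cournot with 4 identical firms: the symmetric best-response condition is 272 − 2.5q = 27.5. Each firm produces q = 97.8, total output Q = 391.2, price P = 76.4.
CS = ½·(272 − 76.4)·391.2 = 38259.36; PS = (76.4 − 27.5)·391.2 = 19129.68; TS = 57389.04.

TS = 57389.04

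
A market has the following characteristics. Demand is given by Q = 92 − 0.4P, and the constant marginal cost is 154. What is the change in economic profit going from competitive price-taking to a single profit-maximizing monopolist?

Inverting demand: P = 230 − 2.5Q.
Under competition P = MC = 154, so Q = (230 − 154)/2.5 = 30.4.
Profit = (154 − 154)·30.4 = 0.
The monopolist equates marginal revenue to marginal cost: 230 − 5Q = 154, so Q = 15.2. From demand, P = 192.
Profit = (192 − 154)·15.2 = 577.6.
Change in economic profit: 577.6 − 0 = 577.6.

Economic profit rises by 577.6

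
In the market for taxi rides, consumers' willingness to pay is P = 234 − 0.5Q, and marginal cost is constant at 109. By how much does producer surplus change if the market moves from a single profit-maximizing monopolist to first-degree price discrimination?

A monopolist chooses Q where MR = MC. MR = 234 − Q; setting this equal to 109 gives Q = 125 and P = 171.5.
PS = (171.5 − 109)·125 = 7812.5.
A perfectly discriminating monopolist sells every unit with P(Q) ≥ MC(Q), so output equals the competitive quantity Q = 250. Each buyer pays their reservation price, so CS = 0 and the firm captures all surplus.
PS = ½·(234 − 109)·250 = 15625.
Change in producer surplus: 15625 − 7812.5 = 7812.5.

PS rises by 7812.5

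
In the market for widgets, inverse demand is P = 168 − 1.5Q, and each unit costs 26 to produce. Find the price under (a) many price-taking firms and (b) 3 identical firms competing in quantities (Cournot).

Under competition P = MC = 26, so Q = (168 − 26)/1.5 = 284/3.
In a 3-firm Cournot equilibrium, symmetry and the first-order condition give q = (168 − 26)/(6) = 71/3. So Q = 71 and P = 61.5.

Competition: P = 26; Cournot: P = 61.5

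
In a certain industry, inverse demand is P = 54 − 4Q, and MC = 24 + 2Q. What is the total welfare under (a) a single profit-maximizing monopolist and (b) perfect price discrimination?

The monopolist equates marginal revenue to marginal cost: 54 − 8Q = 24 + 2Q, so Q = 3. From demand, P = 42.
CS = ½·(54 − 42)·3 = 18; PS = (42·3 − 24·3 − ½·2·3²) = 45; TS = 63.
With perfect price discrimination, output is the efficient level Q = 5 (where demand meets MC), but every buyer pays their willingness to pay: CS = 0 and PS = total surplus.
TS = 75 (equal to competitive TS).

Monopoly: TS = 63; Perfect PD: TS = 75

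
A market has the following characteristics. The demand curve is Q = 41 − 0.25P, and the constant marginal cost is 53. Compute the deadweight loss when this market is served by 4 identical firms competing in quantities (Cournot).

Inverting demand: P = 164 − 4Q.
Competitive firms price at marginal cost: P = 53, giving Q = 27.75.
Cournot with 4 identical firms: the symmetric best-response condition is 164 − 20q = 53. Each firm produces q = 5.55, total output Q = 22.2, price P = 75.2.
DWL is the triangle between Q = 22.2 and Q = 27.75: ½·(27.75 − 22.2)·(75.2 − 53) = 61.605.

DWL = 61.605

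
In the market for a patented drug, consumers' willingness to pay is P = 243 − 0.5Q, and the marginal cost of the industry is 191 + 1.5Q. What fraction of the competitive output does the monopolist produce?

Q_m/Q_c = 0.8

Monopoly sets MR = MC: 243 − Q = 191 + 1.5Q ⇒ Q = 20.8, P = 243 − 0.5·20.8 = 232.6.
Under competition P = MC: 243 − 0.5Q = 191 + 1.5Q ⇒ Q = 26, P = 230.
Ratio Q_m/Q_c = 20.8/26 = 0.8.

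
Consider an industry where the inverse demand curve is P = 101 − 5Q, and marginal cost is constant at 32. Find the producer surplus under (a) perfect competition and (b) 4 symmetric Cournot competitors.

Competition: PS = 0; Cournot: PS = 152.352

Perfect competition: P = MC = 32, so 101 − 5Q = 32 and Q = 13.8.
PS = (32 − 32)·13.8 = 0.
Cournot with 4 identical firms: the symmetric best-response condition is 101 − 25q = 32. Each firm produces q = 2.76, total output Q = 11.04, price P = 45.8.
PS = (45.8 − 32)·11.04 = 152.352.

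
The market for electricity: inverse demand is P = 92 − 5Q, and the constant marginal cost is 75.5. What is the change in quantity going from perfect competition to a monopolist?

Quantity falls by 1.65

Perfect competition: P = MC = 75.5, so 92 − 5Q = 75.5 and Q = 3.3.
Monopoly sets MR = MC: 92 − 10Q = 75.5 ⇒ Q = 1.65, P = 92 − 5·1.65 = 83.75.
Change in quantity: 1.65 − 3.3 = −1.65.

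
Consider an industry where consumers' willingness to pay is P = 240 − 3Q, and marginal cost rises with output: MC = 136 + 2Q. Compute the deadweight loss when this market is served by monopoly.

Competitive equilibrium sets price equal to marginal cost: 240 − 3Q = 136 + 2Q, so Q = 20.8 and P = 177.6.
Monopoly sets MR = MC: 240 − 6Q = 136 + 2Q ⇒ Q = 13, P = 240 − 3·13 = 201.
CS = ½·(240 − 177.6)·20.8 = 648.96; PS = (177.6·20.8 − 136·20.8 − ½·2·20.8²) = 432.64; TS = 1081.6.
CS = ½·(240 − 201)·13 = 253.5; PS = (201·13 − 136·13 − ½·2·13²) = 676; TS = 929.5.
DWL = 1081.6 − 929.5 = 152.1.

DWL = 152.1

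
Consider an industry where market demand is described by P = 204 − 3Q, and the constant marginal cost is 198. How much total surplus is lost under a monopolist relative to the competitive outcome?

DWL = 1.5

Under competition P = MC = 198, so Q = (204 − 198)/3 = 2.
Monopoly sets MR = MC: 204 − 6Q = 198 ⇒ Q = 1, P = 204 − 3·1 = 201.
DWL is the triangle between Q = 1 and Q = 2: ½·(2 − 1)·(201 − 198) = 1.5.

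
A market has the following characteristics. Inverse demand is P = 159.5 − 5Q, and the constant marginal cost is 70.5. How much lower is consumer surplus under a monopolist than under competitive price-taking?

Perfect competition: P = MC = 70.5, so 159.5 − 5Q = 70.5 and Q = 17.8.
CS = ½·(159.5 − 70.5)·17.8 = 792.1.
Monopoly sets MR = MC: 159.5 − 10Q = 70.5 ⇒ Q = 8.9, P = 159.5 − 5·8.9 = 115.
CS = ½·(159.5 − 115)·8.9 = 198.025.
Change in consumer surplus: 198.025 − 792.1 = −594.075.

CS falls by 594.075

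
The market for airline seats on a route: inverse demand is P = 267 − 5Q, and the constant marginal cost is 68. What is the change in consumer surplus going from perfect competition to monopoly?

CS falls by 2970.075

Competitive firms price at marginal cost: P = 68, giving Q = 39.8.
CS = ½·(267 − 68)·39.8 = 3960.1.
A monopolist chooses Q where MR = MC. MR = 267 − 10Q; setting this equal to 68 gives Q = 19.9 and P = 167.5.
CS = ½·(267 − 167.5)·19.9 = 990.025.
Change in consumer surplus: 990.025 − 3960.1 = −2970.075.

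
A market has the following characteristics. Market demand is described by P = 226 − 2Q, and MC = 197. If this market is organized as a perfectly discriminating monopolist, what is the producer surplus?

With perfect price discrimination, output is the efficient level Q = 14.5 (where demand meets MC), but every buyer pays their willingness to pay: CS = 0 and PS = total surplus.
PS = ½·(226 − 197)·14.5 = 210.25.

PS = 210.25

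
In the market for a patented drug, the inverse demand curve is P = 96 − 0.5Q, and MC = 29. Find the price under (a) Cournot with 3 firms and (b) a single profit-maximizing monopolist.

In a 3-firm Cournot equilibrium, symmetry and the first-order condition give q = (96 − 29)/(2) = 33.5. So Q = 100.5 and P = 45.75.
The monopolist equates marginal revenue to marginal cost: 96 − Q = 29, so Q = 67. From demand, P = 62.5.

Cournot: P = 45.75; Monopoly: P = 62.5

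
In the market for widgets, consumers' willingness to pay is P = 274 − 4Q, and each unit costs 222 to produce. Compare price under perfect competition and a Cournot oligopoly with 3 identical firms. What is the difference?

Price rises by 13

Under competition P = MC = 222, so Q = (274 − 222)/4 = 13.
With 3 symmetric Cournot firms, each firm's FOC gives 274 − 16q = 222, so q = 3.25, Q = 3·3.25 = 9.75, and P = 235.
Change in price: 235 − 222 = 13.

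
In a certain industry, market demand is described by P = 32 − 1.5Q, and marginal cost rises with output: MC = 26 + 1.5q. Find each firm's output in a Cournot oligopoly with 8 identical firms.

Cournot with 8 identical firms: the symmetric best-response condition is 32 − 13.5q = 26 + 1.5q. Each firm produces q = 0.4, total output Q = 3.2, price P = 27.2.

q_i = 0.4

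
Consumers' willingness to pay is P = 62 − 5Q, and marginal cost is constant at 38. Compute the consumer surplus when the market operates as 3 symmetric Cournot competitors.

With 3 symmetric Cournot firms, each firm's FOC gives 62 − 20q = 38, so q = 1.2, Q = 3·1.2 = 3.6, and P = 44.
CS = ½·(62 − 44)·3.6 = 32.4.

CS = 32.4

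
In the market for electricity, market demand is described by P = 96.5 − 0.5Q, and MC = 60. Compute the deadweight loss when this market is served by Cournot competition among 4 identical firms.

Competitive firms price at marginal cost: P = 60, giving Q = 73.
Cournot with 4 identical firms: the symmetric best-response condition is 96.5 − 2.5q = 60. Each firm produces q = 14.6, total output Q = 58.4, price P = 67.3.
DWL is the triangle between Q = 58.4 and Q = 73: ½·(73 − 58.4)·(67.3 − 60) = 53.29.

DWL = 53.29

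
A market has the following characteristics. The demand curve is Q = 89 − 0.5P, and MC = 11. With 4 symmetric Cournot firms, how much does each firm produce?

q_i = 16.7

Inverting demand: P = 178 − 2Q.
In a 4-firm Cournot equilibrium, symmetry and the first-order condition give q = (178 − 11)/(10) = 16.7. So Q = 66.8 and P = 44.4.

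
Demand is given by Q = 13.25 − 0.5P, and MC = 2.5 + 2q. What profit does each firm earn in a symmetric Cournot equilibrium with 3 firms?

π_i = 17.28

Inverting demand: P = 26.5 − 2Q.
Cournot with 3 identical firms: the symmetric best-response condition is 26.5 − 8q = 2.5 + 2q. Each firm produces q = 2.4, total output Q = 7.2, price P = 12.1.
Each firm's profit = 12.1·2.4 − (2.5·2.4 + ½·2·2.4²) = 17.28.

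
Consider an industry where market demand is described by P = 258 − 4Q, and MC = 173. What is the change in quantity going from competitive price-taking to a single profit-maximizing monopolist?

Q falls by 10.625

Perfect competition: P = MC = 173, so 258 − 4Q = 173 and Q = 21.25.
Monopoly sets MR = MC: 258 − 8Q = 173 ⇒ Q = 10.625, P = 258 − 4·10.625 = 215.5.
Change in quantity: 10.625 − 21.25 = −10.625.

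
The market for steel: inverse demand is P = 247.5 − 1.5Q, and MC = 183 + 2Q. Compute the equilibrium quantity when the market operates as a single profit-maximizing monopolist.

Monopoly sets MR = MC: 247.5 − 3Q = 183 + 2Q ⇒ Q = 12.9, P = 247.5 − 1.5·12.9 = 228.15.

Q = 12.9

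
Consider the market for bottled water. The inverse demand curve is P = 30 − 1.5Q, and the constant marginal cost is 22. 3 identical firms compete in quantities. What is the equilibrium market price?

Cournot with 3 identical firms: the symmetric best-response condition is 30 − 6q = 22. Each firm produces q = 4/3, total output Q = 4, price P = 24.

P = 24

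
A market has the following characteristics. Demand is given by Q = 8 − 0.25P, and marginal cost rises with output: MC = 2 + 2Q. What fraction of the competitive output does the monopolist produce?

Q_m/Q_c = 0.6

Inverting demand: P = 32 − 4Q.
Monopoly sets MR = MC: 32 − 8Q = 2 + 2Q ⇒ Q = 3, P = 32 − 4·3 = 20.
Competitive equilibrium sets price equal to marginal cost: 32 − 4Q = 2 + 2Q, so Q = 5 and P = 12.
Ratio Q_m/Q_c = 3/5 = 0.6.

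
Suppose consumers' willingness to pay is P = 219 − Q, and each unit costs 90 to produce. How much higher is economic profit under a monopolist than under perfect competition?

Under competition P = MC = 90, so Q = (219 − 90)/1 = 129.
Profit = (90 − 90)·129 = 0.
A monopolist chooses Q where MR = MC. MR = 219 − 2Q; setting this equal to 90 gives Q = 64.5 and P = 154.5.
Profit = (154.5 − 90)·64.5 = 4160.25.
Change in economic profit: 4160.25 − 0 = 4160.25.

Economic profit rises by 4160.25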